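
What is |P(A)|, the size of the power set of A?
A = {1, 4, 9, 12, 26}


Set A = {1, 4, 9, 12, 26}
|A| = 5
The power set P(A) contains all subsets of A.
|P(A)| = 2^|A| = 2^5 = 32

32


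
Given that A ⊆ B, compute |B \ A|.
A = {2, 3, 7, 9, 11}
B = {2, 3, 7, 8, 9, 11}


Set A = {2, 3, 7, 9, 11}, |A| = 5
Set B = {2, 3, 7, 8, 9, 11}, |B| = 6
Since A ⊆ B: B \ A = {8}
|B| - |A| = 6 - 5 = 1

1


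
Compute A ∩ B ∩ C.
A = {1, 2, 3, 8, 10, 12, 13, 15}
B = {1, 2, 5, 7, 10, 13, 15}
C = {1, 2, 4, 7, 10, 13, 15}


Set A = {1, 2, 3, 8, 10, 12, 13, 15}
Set B = {1, 2, 5, 7, 10, 13, 15}
Set C = {1, 2, 4, 7, 10, 13, 15}
First, A ∩ B = {1, 2, 10, 13, 15}
Then, (A ∩ B) ∩ C = {1, 2, 10, 13, 15}

{1, 2, 10, 13, 15}


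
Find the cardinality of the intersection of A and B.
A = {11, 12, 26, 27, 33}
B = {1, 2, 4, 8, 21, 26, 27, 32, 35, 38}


Set A = {11, 12, 26, 27, 33}
Set B = {1, 2, 4, 8, 21, 26, 27, 32, 35, 38}
A ∩ B = {26, 27}
|A ∩ B| = 2

2


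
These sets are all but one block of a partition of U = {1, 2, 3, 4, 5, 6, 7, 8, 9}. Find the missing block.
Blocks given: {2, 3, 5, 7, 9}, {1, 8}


U = {1, 2, 3, 4, 5, 6, 7, 8, 9}
Shown blocks: {2, 3, 5, 7, 9}, {1, 8}
A partition's blocks are pairwise disjoint and cover U, so the missing block = U \ (union of shown blocks).
Union of shown blocks: {1, 2, 3, 5, 7, 8, 9}
Missing block = U \ (union) = {4, 6}

{4, 6}


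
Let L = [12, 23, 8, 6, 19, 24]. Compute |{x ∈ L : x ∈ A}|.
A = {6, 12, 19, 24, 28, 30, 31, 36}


Set A = {6, 12, 19, 24, 28, 30, 31, 36}
Candidates: [12, 23, 8, 6, 19, 24]
Check each candidate:
12 ∈ A, 23 ∉ A, 8 ∉ A, 6 ∈ A, 19 ∈ A, 24 ∈ A
Count of candidates in A: 4

4


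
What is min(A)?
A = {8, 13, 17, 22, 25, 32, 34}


Set A = {8, 13, 17, 22, 25, 32, 34}
Elements in ascending order: 8, 13, 17, 22, 25, 32, 34
The smallest element is 8.

8


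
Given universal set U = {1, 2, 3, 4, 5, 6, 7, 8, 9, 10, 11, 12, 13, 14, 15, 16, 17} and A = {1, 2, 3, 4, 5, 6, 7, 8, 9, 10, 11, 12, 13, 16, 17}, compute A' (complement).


Universal set U = {1, 2, 3, 4, 5, 6, 7, 8, 9, 10, 11, 12, 13, 14, 15, 16, 17}
Set A = {1, 2, 3, 4, 5, 6, 7, 8, 9, 10, 11, 12, 13, 16, 17}
A' = U \ A = elements in U but not in A
Checking each element of U:
1 (in A, exclude), 2 (in A, exclude), 3 (in A, exclude), 4 (in A, exclude), 5 (in A, exclude), 6 (in A, exclude), 7 (in A, exclude), 8 (in A, exclude), 9 (in A, exclude), 10 (in A, exclude), 11 (in A, exclude), 12 (in A, exclude), 13 (in A, exclude), 14 (not in A, include), 15 (not in A, include), 16 (in A, exclude), 17 (in A, exclude)
A' = {14, 15}

{14, 15}


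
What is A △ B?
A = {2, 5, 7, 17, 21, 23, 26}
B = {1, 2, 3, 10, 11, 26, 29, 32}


Set A = {2, 5, 7, 17, 21, 23, 26}
Set B = {1, 2, 3, 10, 11, 26, 29, 32}
A △ B = (A \ B) ∪ (B \ A)
Elements in A but not B: {5, 7, 17, 21, 23}
Elements in B but not A: {1, 3, 10, 11, 29, 32}
A △ B = {1, 3, 5, 7, 10, 11, 17, 21, 23, 29, 32}

{1, 3, 5, 7, 10, 11, 17, 21, 23, 29, 32}


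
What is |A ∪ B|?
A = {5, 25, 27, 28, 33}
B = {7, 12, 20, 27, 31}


Set A = {5, 25, 27, 28, 33}, |A| = 5
Set B = {7, 12, 20, 27, 31}, |B| = 5
A ∩ B = {27}, |A ∩ B| = 1
|A ∪ B| = |A| + |B| - |A ∩ B| = 5 + 5 - 1 = 9

9


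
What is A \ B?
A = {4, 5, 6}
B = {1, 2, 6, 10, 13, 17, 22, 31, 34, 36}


Set A = {4, 5, 6}
Set B = {1, 2, 6, 10, 13, 17, 22, 31, 34, 36}
A \ B includes elements in A that are not in B.
Check each element of A:
4 (not in B, keep), 5 (not in B, keep), 6 (in B, remove)
A \ B = {4, 5}

{4, 5}


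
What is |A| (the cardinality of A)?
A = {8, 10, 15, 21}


Set A = {8, 10, 15, 21}
Listing elements: 8, 10, 15, 21
Counting: 4 elements
|A| = 4

4


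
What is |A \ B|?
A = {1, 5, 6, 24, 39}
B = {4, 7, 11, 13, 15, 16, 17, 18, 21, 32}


Set A = {1, 5, 6, 24, 39}
Set B = {4, 7, 11, 13, 15, 16, 17, 18, 21, 32}
A \ B = {1, 5, 6, 24, 39}
|A \ B| = 5

5


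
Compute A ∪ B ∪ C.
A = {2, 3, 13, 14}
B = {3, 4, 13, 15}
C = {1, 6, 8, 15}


Set A = {2, 3, 13, 14}
Set B = {3, 4, 13, 15}
Set C = {1, 6, 8, 15}
First, A ∪ B = {2, 3, 4, 13, 14, 15}
Then, (A ∪ B) ∪ C = {1, 2, 3, 4, 6, 8, 13, 14, 15}

{1, 2, 3, 4, 6, 8, 13, 14, 15}


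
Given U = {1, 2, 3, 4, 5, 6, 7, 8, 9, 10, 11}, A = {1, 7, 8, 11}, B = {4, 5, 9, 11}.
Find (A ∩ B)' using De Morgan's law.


U = {1, 2, 3, 4, 5, 6, 7, 8, 9, 10, 11}
A = {1, 7, 8, 11}, B = {4, 5, 9, 11}
A ∩ B = {11}
(A ∩ B)' = U \ (A ∩ B) = {1, 2, 3, 4, 5, 6, 7, 8, 9, 10}
Verification via A' ∪ B': A' = {2, 3, 4, 5, 6, 9, 10}, B' = {1, 2, 3, 6, 7, 8, 10}
A' ∪ B' = {1, 2, 3, 4, 5, 6, 7, 8, 9, 10} ✓

{1, 2, 3, 4, 5, 6, 7, 8, 9, 10}


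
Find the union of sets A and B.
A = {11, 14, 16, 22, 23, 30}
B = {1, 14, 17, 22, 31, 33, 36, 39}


Set A = {11, 14, 16, 22, 23, 30}
Set B = {1, 14, 17, 22, 31, 33, 36, 39}
A ∪ B includes all elements in either set.
Elements from A: {11, 14, 16, 22, 23, 30}
Elements from B not already included: {1, 17, 31, 33, 36, 39}
A ∪ B = {1, 11, 14, 16, 17, 22, 23, 30, 31, 33, 36, 39}

{1, 11, 14, 16, 17, 22, 23, 30, 31, 33, 36, 39}


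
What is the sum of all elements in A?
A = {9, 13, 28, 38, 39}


Set A = {9, 13, 28, 38, 39}
Sum = 9 + 13 + 28 + 38 + 39 = 127

127


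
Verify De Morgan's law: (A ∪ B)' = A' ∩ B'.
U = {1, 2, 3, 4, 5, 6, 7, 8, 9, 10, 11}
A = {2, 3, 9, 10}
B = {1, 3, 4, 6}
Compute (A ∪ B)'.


U = {1, 2, 3, 4, 5, 6, 7, 8, 9, 10, 11}
A = {2, 3, 9, 10}, B = {1, 3, 4, 6}
A ∪ B = {1, 2, 3, 4, 6, 9, 10}
(A ∪ B)' = U \ (A ∪ B) = {5, 7, 8, 11}
Verification via A' ∩ B': A' = {1, 4, 5, 6, 7, 8, 11}, B' = {2, 5, 7, 8, 9, 10, 11}
A' ∩ B' = {5, 7, 8, 11} ✓

{5, 7, 8, 11}


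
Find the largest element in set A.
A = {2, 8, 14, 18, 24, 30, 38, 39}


Set A = {2, 8, 14, 18, 24, 30, 38, 39}
Elements in ascending order: 2, 8, 14, 18, 24, 30, 38, 39
The largest element is 39.

39


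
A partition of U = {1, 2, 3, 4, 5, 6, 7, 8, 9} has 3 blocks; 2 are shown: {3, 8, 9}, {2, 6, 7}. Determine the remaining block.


U = {1, 2, 3, 4, 5, 6, 7, 8, 9}
Shown blocks: {3, 8, 9}, {2, 6, 7}
A partition's blocks are pairwise disjoint and cover U, so the missing block = U \ (union of shown blocks).
Union of shown blocks: {2, 3, 6, 7, 8, 9}
Missing block = U \ (union) = {1, 4, 5}

{1, 4, 5}


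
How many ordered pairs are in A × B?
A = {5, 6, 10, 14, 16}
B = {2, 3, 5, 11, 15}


Set A = {5, 6, 10, 14, 16} has 5 elements.
Set B = {2, 3, 5, 11, 15} has 5 elements.
|A × B| = |A| × |B| = 5 × 5 = 25

25


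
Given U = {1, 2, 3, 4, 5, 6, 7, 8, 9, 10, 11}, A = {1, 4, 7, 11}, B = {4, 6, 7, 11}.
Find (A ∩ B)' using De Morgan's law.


U = {1, 2, 3, 4, 5, 6, 7, 8, 9, 10, 11}
A = {1, 4, 7, 11}, B = {4, 6, 7, 11}
A ∩ B = {4, 7, 11}
(A ∩ B)' = U \ (A ∩ B) = {1, 2, 3, 5, 6, 8, 9, 10}
Verification via A' ∪ B': A' = {2, 3, 5, 6, 8, 9, 10}, B' = {1, 2, 3, 5, 8, 9, 10}
A' ∪ B' = {1, 2, 3, 5, 6, 8, 9, 10} ✓

{1, 2, 3, 5, 6, 8, 9, 10}


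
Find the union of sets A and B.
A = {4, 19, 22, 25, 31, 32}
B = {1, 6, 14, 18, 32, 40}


Set A = {4, 19, 22, 25, 31, 32}
Set B = {1, 6, 14, 18, 32, 40}
A ∪ B includes all elements in either set.
Elements from A: {4, 19, 22, 25, 31, 32}
Elements from B not already included: {1, 6, 14, 18, 40}
A ∪ B = {1, 4, 6, 14, 18, 19, 22, 25, 31, 32, 40}

{1, 4, 6, 14, 18, 19, 22, 25, 31, 32, 40}


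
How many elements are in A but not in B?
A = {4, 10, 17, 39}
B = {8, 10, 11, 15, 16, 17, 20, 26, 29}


Set A = {4, 10, 17, 39}
Set B = {8, 10, 11, 15, 16, 17, 20, 26, 29}
A \ B = {4, 39}
|A \ B| = 2

2


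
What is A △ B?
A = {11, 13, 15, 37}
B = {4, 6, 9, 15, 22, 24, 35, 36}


Set A = {11, 13, 15, 37}
Set B = {4, 6, 9, 15, 22, 24, 35, 36}
A △ B = (A \ B) ∪ (B \ A)
Elements in A but not B: {11, 13, 37}
Elements in B but not A: {4, 6, 9, 22, 24, 35, 36}
A △ B = {4, 6, 9, 11, 13, 22, 24, 35, 36, 37}

{4, 6, 9, 11, 13, 22, 24, 35, 36, 37}


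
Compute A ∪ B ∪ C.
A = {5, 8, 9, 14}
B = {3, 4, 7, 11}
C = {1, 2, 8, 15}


Set A = {5, 8, 9, 14}
Set B = {3, 4, 7, 11}
Set C = {1, 2, 8, 15}
First, A ∪ B = {3, 4, 5, 7, 8, 9, 11, 14}
Then, (A ∪ B) ∪ C = {1, 2, 3, 4, 5, 7, 8, 9, 11, 14, 15}

{1, 2, 3, 4, 5, 7, 8, 9, 11, 14, 15}


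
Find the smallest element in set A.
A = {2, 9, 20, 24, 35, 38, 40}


Set A = {2, 9, 20, 24, 35, 38, 40}
Elements in ascending order: 2, 9, 20, 24, 35, 38, 40
The smallest element is 2.

2


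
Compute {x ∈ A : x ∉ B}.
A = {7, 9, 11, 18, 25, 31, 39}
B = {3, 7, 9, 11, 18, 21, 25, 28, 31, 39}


Set A = {7, 9, 11, 18, 25, 31, 39}
Set B = {3, 7, 9, 11, 18, 21, 25, 28, 31, 39}
Check each element of A against B:
7 ∈ B, 9 ∈ B, 11 ∈ B, 18 ∈ B, 25 ∈ B, 31 ∈ B, 39 ∈ B
Elements of A not in B: {}

{}


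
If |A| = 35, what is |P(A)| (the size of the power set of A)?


The set has 35 elements.
The power set contains all possible subsets.
|P(A)| = 2^|A| = 2^35 = 34359738368

34359738368


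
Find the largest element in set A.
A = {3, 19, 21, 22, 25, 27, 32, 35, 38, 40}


Set A = {3, 19, 21, 22, 25, 27, 32, 35, 38, 40}
Elements in ascending order: 3, 19, 21, 22, 25, 27, 32, 35, 38, 40
The largest element is 40.

40


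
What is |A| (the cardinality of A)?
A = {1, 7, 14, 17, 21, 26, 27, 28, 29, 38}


Set A = {1, 7, 14, 17, 21, 26, 27, 28, 29, 38}
Listing elements: 1, 7, 14, 17, 21, 26, 27, 28, 29, 38
Counting: 10 elements
|A| = 10

10


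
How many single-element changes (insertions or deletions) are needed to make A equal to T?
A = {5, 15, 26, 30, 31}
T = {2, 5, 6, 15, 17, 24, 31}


Set A = {5, 15, 26, 30, 31}
Set T = {2, 5, 6, 15, 17, 24, 31}
Elements to remove from A (in A, not in T): {26, 30} → 2 removals
Elements to add to A (in T, not in A): {2, 6, 17, 24} → 4 additions
Total edits = 2 + 4 = 6

6


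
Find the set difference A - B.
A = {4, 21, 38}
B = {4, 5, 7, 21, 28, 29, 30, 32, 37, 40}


Set A = {4, 21, 38}
Set B = {4, 5, 7, 21, 28, 29, 30, 32, 37, 40}
A \ B includes elements in A that are not in B.
Check each element of A:
4 (in B, remove), 21 (in B, remove), 38 (not in B, keep)
A \ B = {38}

{38}


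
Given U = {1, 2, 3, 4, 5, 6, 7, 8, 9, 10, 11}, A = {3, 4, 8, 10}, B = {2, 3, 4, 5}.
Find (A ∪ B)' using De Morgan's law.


U = {1, 2, 3, 4, 5, 6, 7, 8, 9, 10, 11}
A = {3, 4, 8, 10}, B = {2, 3, 4, 5}
A ∪ B = {2, 3, 4, 5, 8, 10}
(A ∪ B)' = U \ (A ∪ B) = {1, 6, 7, 9, 11}
Verification via A' ∩ B': A' = {1, 2, 5, 6, 7, 9, 11}, B' = {1, 6, 7, 8, 9, 10, 11}
A' ∩ B' = {1, 6, 7, 9, 11} ✓

{1, 6, 7, 9, 11}


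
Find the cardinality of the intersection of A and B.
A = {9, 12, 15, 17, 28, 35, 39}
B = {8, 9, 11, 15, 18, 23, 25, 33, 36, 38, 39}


Set A = {9, 12, 15, 17, 28, 35, 39}
Set B = {8, 9, 11, 15, 18, 23, 25, 33, 36, 38, 39}
A ∩ B = {9, 15, 39}
|A ∩ B| = 3

3


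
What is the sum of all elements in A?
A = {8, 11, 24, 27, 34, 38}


Set A = {8, 11, 24, 27, 34, 38}
Sum = 8 + 11 + 24 + 27 + 34 + 38 = 142

142


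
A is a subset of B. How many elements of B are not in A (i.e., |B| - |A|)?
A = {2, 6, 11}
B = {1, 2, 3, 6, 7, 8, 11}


Set A = {2, 6, 11}, |A| = 3
Set B = {1, 2, 3, 6, 7, 8, 11}, |B| = 7
Since A ⊆ B: B \ A = {1, 3, 7, 8}
|B| - |A| = 7 - 3 = 4

4


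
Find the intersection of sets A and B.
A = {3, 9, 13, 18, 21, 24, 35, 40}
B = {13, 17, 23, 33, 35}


Set A = {3, 9, 13, 18, 21, 24, 35, 40}
Set B = {13, 17, 23, 33, 35}
A ∩ B includes only elements in both sets.
Check each element of A against B:
3 ✗, 9 ✗, 13 ✓, 18 ✗, 21 ✗, 24 ✗, 35 ✓, 40 ✗
A ∩ B = {13, 35}

{13, 35}


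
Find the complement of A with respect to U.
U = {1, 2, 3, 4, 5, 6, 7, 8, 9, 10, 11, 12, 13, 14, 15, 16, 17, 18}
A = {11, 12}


Universal set U = {1, 2, 3, 4, 5, 6, 7, 8, 9, 10, 11, 12, 13, 14, 15, 16, 17, 18}
Set A = {11, 12}
A' = U \ A = elements in U but not in A
Checking each element of U:
1 (not in A, include), 2 (not in A, include), 3 (not in A, include), 4 (not in A, include), 5 (not in A, include), 6 (not in A, include), 7 (not in A, include), 8 (not in A, include), 9 (not in A, include), 10 (not in A, include), 11 (in A, exclude), 12 (in A, exclude), 13 (not in A, include), 14 (not in A, include), 15 (not in A, include), 16 (not in A, include), 17 (not in A, include), 18 (not in A, include)
A' = {1, 2, 3, 4, 5, 6, 7, 8, 9, 10, 13, 14, 15, 16, 17, 18}

{1, 2, 3, 4, 5, 6, 7, 8, 9, 10, 13, 14, 15, 16, 17, 18}


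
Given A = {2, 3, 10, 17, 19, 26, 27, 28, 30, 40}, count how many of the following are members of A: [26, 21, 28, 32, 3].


Set A = {2, 3, 10, 17, 19, 26, 27, 28, 30, 40}
Candidates: [26, 21, 28, 32, 3]
Check each candidate:
26 ∈ A, 21 ∉ A, 28 ∈ A, 32 ∉ A, 3 ∈ A
Count of candidates in A: 3

3


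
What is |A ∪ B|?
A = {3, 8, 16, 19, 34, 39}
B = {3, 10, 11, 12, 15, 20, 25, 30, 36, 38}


Set A = {3, 8, 16, 19, 34, 39}, |A| = 6
Set B = {3, 10, 11, 12, 15, 20, 25, 30, 36, 38}, |B| = 10
A ∩ B = {3}, |A ∩ B| = 1
|A ∪ B| = |A| + |B| - |A ∩ B| = 6 + 10 - 1 = 15

15


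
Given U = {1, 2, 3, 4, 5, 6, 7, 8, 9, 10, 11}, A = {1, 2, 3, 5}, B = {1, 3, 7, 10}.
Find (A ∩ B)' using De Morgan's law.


U = {1, 2, 3, 4, 5, 6, 7, 8, 9, 10, 11}
A = {1, 2, 3, 5}, B = {1, 3, 7, 10}
A ∩ B = {1, 3}
(A ∩ B)' = U \ (A ∩ B) = {2, 4, 5, 6, 7, 8, 9, 10, 11}
Verification via A' ∪ B': A' = {4, 6, 7, 8, 9, 10, 11}, B' = {2, 4, 5, 6, 8, 9, 11}
A' ∪ B' = {2, 4, 5, 6, 7, 8, 9, 10, 11} ✓

{2, 4, 5, 6, 7, 8, 9, 10, 11}


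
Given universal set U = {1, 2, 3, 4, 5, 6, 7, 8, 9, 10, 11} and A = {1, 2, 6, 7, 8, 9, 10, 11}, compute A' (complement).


Universal set U = {1, 2, 3, 4, 5, 6, 7, 8, 9, 10, 11}
Set A = {1, 2, 6, 7, 8, 9, 10, 11}
A' = U \ A = elements in U but not in A
Checking each element of U:
1 (in A, exclude), 2 (in A, exclude), 3 (not in A, include), 4 (not in A, include), 5 (not in A, include), 6 (in A, exclude), 7 (in A, exclude), 8 (in A, exclude), 9 (in A, exclude), 10 (in A, exclude), 11 (in A, exclude)
A' = {3, 4, 5}

{3, 4, 5}


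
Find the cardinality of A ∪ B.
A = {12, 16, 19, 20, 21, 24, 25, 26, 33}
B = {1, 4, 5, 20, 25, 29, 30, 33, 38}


Set A = {12, 16, 19, 20, 21, 24, 25, 26, 33}, |A| = 9
Set B = {1, 4, 5, 20, 25, 29, 30, 33, 38}, |B| = 9
A ∩ B = {20, 25, 33}, |A ∩ B| = 3
|A ∪ B| = |A| + |B| - |A ∩ B| = 9 + 9 - 3 = 15

15


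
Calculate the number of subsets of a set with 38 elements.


The set has 38 elements.
The power set contains all possible subsets.
|P(A)| = 2^|A| = 2^38 = 274877906944

274877906944


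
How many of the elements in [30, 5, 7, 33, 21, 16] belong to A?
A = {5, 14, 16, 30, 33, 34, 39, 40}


Set A = {5, 14, 16, 30, 33, 34, 39, 40}
Candidates: [30, 5, 7, 33, 21, 16]
Check each candidate:
30 ∈ A, 5 ∈ A, 7 ∉ A, 33 ∈ A, 21 ∉ A, 16 ∈ A
Count of candidates in A: 4

4


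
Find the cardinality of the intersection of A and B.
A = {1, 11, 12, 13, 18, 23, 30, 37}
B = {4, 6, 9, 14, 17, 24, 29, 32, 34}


Set A = {1, 11, 12, 13, 18, 23, 30, 37}
Set B = {4, 6, 9, 14, 17, 24, 29, 32, 34}
A ∩ B = {}
|A ∩ B| = 0

0


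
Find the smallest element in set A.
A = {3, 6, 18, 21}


Set A = {3, 6, 18, 21}
Elements in ascending order: 3, 6, 18, 21
The smallest element is 3.

3


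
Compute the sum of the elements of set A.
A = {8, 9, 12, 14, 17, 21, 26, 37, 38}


Set A = {8, 9, 12, 14, 17, 21, 26, 37, 38}
Sum = 8 + 9 + 12 + 14 + 17 + 21 + 26 + 37 + 38 = 182

182


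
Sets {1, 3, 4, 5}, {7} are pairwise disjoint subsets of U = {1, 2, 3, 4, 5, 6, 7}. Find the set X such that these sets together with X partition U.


U = {1, 2, 3, 4, 5, 6, 7}
Shown blocks: {1, 3, 4, 5}, {7}
A partition's blocks are pairwise disjoint and cover U, so the missing block = U \ (union of shown blocks).
Union of shown blocks: {1, 3, 4, 5, 7}
Missing block = U \ (union) = {2, 6}

{2, 6}


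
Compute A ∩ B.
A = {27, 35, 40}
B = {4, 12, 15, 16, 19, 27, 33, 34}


Set A = {27, 35, 40}
Set B = {4, 12, 15, 16, 19, 27, 33, 34}
A ∩ B includes only elements in both sets.
Check each element of A against B:
27 ✓, 35 ✗, 40 ✗
A ∩ B = {27}

{27}


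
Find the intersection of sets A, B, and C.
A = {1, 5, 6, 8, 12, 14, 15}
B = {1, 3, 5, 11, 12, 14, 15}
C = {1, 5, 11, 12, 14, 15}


Set A = {1, 5, 6, 8, 12, 14, 15}
Set B = {1, 3, 5, 11, 12, 14, 15}
Set C = {1, 5, 11, 12, 14, 15}
First, A ∩ B = {1, 5, 12, 14, 15}
Then, (A ∩ B) ∩ C = {1, 5, 12, 14, 15}

{1, 5, 12, 14, 15}


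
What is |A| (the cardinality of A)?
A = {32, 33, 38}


Set A = {32, 33, 38}
Listing elements: 32, 33, 38
Counting: 3 elements
|A| = 3

3


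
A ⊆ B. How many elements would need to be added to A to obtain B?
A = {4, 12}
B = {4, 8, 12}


Set A = {4, 12}, |A| = 2
Set B = {4, 8, 12}, |B| = 3
Since A ⊆ B: B \ A = {8}
|B| - |A| = 3 - 2 = 1

1


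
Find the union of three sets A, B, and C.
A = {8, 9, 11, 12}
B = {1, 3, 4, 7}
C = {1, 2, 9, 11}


Set A = {8, 9, 11, 12}
Set B = {1, 3, 4, 7}
Set C = {1, 2, 9, 11}
First, A ∪ B = {1, 3, 4, 7, 8, 9, 11, 12}
Then, (A ∪ B) ∪ C = {1, 2, 3, 4, 7, 8, 9, 11, 12}

{1, 2, 3, 4, 7, 8, 9, 11, 12}


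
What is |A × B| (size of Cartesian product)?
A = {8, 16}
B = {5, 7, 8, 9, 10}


Set A = {8, 16} has 2 elements.
Set B = {5, 7, 8, 9, 10} has 5 elements.
|A × B| = |A| × |B| = 2 × 5 = 10

10


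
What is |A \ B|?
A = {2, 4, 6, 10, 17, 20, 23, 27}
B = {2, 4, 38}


Set A = {2, 4, 6, 10, 17, 20, 23, 27}
Set B = {2, 4, 38}
A \ B = {6, 10, 17, 20, 23, 27}
|A \ B| = 6

6


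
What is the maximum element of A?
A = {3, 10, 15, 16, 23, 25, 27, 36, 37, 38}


Set A = {3, 10, 15, 16, 23, 25, 27, 36, 37, 38}
Elements in ascending order: 3, 10, 15, 16, 23, 25, 27, 36, 37, 38
The largest element is 38.

38


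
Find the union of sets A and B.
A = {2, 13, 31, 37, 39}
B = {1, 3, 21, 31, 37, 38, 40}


Set A = {2, 13, 31, 37, 39}
Set B = {1, 3, 21, 31, 37, 38, 40}
A ∪ B includes all elements in either set.
Elements from A: {2, 13, 31, 37, 39}
Elements from B not already included: {1, 3, 21, 38, 40}
A ∪ B = {1, 2, 3, 13, 21, 31, 37, 38, 39, 40}

{1, 2, 3, 13, 21, 31, 37, 38, 39, 40}


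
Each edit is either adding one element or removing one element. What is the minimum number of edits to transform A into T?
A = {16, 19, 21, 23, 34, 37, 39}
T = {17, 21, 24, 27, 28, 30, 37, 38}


Set A = {16, 19, 21, 23, 34, 37, 39}
Set T = {17, 21, 24, 27, 28, 30, 37, 38}
Elements to remove from A (in A, not in T): {16, 19, 23, 34, 39} → 5 removals
Elements to add to A (in T, not in A): {17, 24, 27, 28, 30, 38} → 6 additions
Total edits = 5 + 6 = 11

11


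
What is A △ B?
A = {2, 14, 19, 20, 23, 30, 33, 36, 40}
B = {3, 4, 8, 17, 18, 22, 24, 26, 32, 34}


Set A = {2, 14, 19, 20, 23, 30, 33, 36, 40}
Set B = {3, 4, 8, 17, 18, 22, 24, 26, 32, 34}
A △ B = (A \ B) ∪ (B \ A)
Elements in A but not B: {2, 14, 19, 20, 23, 30, 33, 36, 40}
Elements in B but not A: {3, 4, 8, 17, 18, 22, 24, 26, 32, 34}
A △ B = {2, 3, 4, 8, 14, 17, 18, 19, 20, 22, 23, 24, 26, 30, 32, 33, 34, 36, 40}

{2, 3, 4, 8, 14, 17, 18, 19, 20, 22, 23, 24, 26, 30, 32, 33, 34, 36, 40}


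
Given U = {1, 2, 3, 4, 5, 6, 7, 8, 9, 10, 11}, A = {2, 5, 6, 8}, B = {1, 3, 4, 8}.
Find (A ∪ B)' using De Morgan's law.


U = {1, 2, 3, 4, 5, 6, 7, 8, 9, 10, 11}
A = {2, 5, 6, 8}, B = {1, 3, 4, 8}
A ∪ B = {1, 2, 3, 4, 5, 6, 8}
(A ∪ B)' = U \ (A ∪ B) = {7, 9, 10, 11}
Verification via A' ∩ B': A' = {1, 3, 4, 7, 9, 10, 11}, B' = {2, 5, 6, 7, 9, 10, 11}
A' ∩ B' = {7, 9, 10, 11} ✓

{7, 9, 10, 11}


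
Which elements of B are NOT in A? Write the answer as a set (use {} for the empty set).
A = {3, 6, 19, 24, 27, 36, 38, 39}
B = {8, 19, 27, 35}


Set A = {3, 6, 19, 24, 27, 36, 38, 39}
Set B = {8, 19, 27, 35}
Check each element of B against A:
8 ∉ A (include), 19 ∈ A, 27 ∈ A, 35 ∉ A (include)
Elements of B not in A: {8, 35}

{8, 35}


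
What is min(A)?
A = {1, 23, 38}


Set A = {1, 23, 38}
Elements in ascending order: 1, 23, 38
The smallest element is 1.

1


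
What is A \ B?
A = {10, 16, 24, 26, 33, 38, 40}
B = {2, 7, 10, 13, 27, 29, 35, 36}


Set A = {10, 16, 24, 26, 33, 38, 40}
Set B = {2, 7, 10, 13, 27, 29, 35, 36}
A \ B includes elements in A that are not in B.
Check each element of A:
10 (in B, remove), 16 (not in B, keep), 24 (not in B, keep), 26 (not in B, keep), 33 (not in B, keep), 38 (not in B, keep), 40 (not in B, keep)
A \ B = {16, 24, 26, 33, 38, 40}

{16, 24, 26, 33, 38, 40}


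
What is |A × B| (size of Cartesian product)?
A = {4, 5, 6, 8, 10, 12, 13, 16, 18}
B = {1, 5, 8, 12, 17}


Set A = {4, 5, 6, 8, 10, 12, 13, 16, 18} has 9 elements.
Set B = {1, 5, 8, 12, 17} has 5 elements.
|A × B| = |A| × |B| = 9 × 5 = 45

45


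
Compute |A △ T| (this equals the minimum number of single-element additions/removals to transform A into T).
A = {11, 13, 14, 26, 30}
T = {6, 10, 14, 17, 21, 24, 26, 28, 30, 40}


Set A = {11, 13, 14, 26, 30}
Set T = {6, 10, 14, 17, 21, 24, 26, 28, 30, 40}
Elements to remove from A (in A, not in T): {11, 13} → 2 removals
Elements to add to A (in T, not in A): {6, 10, 17, 21, 24, 28, 40} → 7 additions
Total edits = 2 + 7 = 9

9


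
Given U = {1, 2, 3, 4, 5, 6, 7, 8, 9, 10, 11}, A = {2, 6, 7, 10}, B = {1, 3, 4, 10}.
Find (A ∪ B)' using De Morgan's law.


U = {1, 2, 3, 4, 5, 6, 7, 8, 9, 10, 11}
A = {2, 6, 7, 10}, B = {1, 3, 4, 10}
A ∪ B = {1, 2, 3, 4, 6, 7, 10}
(A ∪ B)' = U \ (A ∪ B) = {5, 8, 9, 11}
Verification via A' ∩ B': A' = {1, 3, 4, 5, 8, 9, 11}, B' = {2, 5, 6, 7, 8, 9, 11}
A' ∩ B' = {5, 8, 9, 11} ✓

{5, 8, 9, 11}


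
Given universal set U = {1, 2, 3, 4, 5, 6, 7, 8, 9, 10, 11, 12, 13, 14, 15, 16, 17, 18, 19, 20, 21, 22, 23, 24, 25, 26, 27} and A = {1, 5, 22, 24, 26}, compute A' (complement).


Universal set U = {1, 2, 3, 4, 5, 6, 7, 8, 9, 10, 11, 12, 13, 14, 15, 16, 17, 18, 19, 20, 21, 22, 23, 24, 25, 26, 27}
Set A = {1, 5, 22, 24, 26}
A' = U \ A = elements in U but not in A
Checking each element of U:
1 (in A, exclude), 2 (not in A, include), 3 (not in A, include), 4 (not in A, include), 5 (in A, exclude), 6 (not in A, include), 7 (not in A, include), 8 (not in A, include), 9 (not in A, include), 10 (not in A, include), 11 (not in A, include), 12 (not in A, include), 13 (not in A, include), 14 (not in A, include), 15 (not in A, include), 16 (not in A, include), 17 (not in A, include), 18 (not in A, include), 19 (not in A, include), 20 (not in A, include), 21 (not in A, include), 22 (in A, exclude), 23 (not in A, include), 24 (in A, exclude), 25 (not in A, include), 26 (in A, exclude), 27 (not in A, include)
A' = {2, 3, 4, 6, 7, 8, 9, 10, 11, 12, 13, 14, 15, 16, 17, 18, 19, 20, 21, 23, 25, 27}

{2, 3, 4, 6, 7, 8, 9, 10, 11, 12, 13, 14, 15, 16, 17, 18, 19, 20, 21, 23, 25, 27}


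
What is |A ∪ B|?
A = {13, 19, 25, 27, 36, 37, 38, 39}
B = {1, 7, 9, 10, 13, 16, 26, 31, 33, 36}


Set A = {13, 19, 25, 27, 36, 37, 38, 39}, |A| = 8
Set B = {1, 7, 9, 10, 13, 16, 26, 31, 33, 36}, |B| = 10
A ∩ B = {13, 36}, |A ∩ B| = 2
|A ∪ B| = |A| + |B| - |A ∩ B| = 8 + 10 - 2 = 16

16


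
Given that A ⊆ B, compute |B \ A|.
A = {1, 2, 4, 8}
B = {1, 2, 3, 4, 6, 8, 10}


Set A = {1, 2, 4, 8}, |A| = 4
Set B = {1, 2, 3, 4, 6, 8, 10}, |B| = 7
Since A ⊆ B: B \ A = {3, 6, 10}
|B| - |A| = 7 - 4 = 3

3


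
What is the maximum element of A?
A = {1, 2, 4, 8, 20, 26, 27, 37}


Set A = {1, 2, 4, 8, 20, 26, 27, 37}
Elements in ascending order: 1, 2, 4, 8, 20, 26, 27, 37
The largest element is 37.

37


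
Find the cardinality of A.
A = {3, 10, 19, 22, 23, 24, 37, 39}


Set A = {3, 10, 19, 22, 23, 24, 37, 39}
Listing elements: 3, 10, 19, 22, 23, 24, 37, 39
Counting: 8 elements
|A| = 8

8


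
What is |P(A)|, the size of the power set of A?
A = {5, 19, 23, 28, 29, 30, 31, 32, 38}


Set A = {5, 19, 23, 28, 29, 30, 31, 32, 38}
|A| = 9
The power set P(A) contains all subsets of A.
|P(A)| = 2^|A| = 2^9 = 512

512


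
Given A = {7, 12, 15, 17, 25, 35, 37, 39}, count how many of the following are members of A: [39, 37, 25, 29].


Set A = {7, 12, 15, 17, 25, 35, 37, 39}
Candidates: [39, 37, 25, 29]
Check each candidate:
39 ∈ A, 37 ∈ A, 25 ∈ A, 29 ∉ A
Count of candidates in A: 3

3


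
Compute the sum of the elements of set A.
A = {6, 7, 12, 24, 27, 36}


Set A = {6, 7, 12, 24, 27, 36}
Sum = 6 + 7 + 12 + 24 + 27 + 36 = 112

112


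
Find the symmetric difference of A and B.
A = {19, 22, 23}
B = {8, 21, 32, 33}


Set A = {19, 22, 23}
Set B = {8, 21, 32, 33}
A △ B = (A \ B) ∪ (B \ A)
Elements in A but not B: {19, 22, 23}
Elements in B but not A: {8, 21, 32, 33}
A △ B = {8, 19, 21, 22, 23, 32, 33}

{8, 19, 21, 22, 23, 32, 33}


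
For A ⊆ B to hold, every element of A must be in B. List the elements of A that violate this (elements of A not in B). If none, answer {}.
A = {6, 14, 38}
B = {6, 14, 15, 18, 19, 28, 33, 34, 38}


Set A = {6, 14, 38}
Set B = {6, 14, 15, 18, 19, 28, 33, 34, 38}
Check each element of A against B:
6 ∈ B, 14 ∈ B, 38 ∈ B
Elements of A not in B: {}

{}


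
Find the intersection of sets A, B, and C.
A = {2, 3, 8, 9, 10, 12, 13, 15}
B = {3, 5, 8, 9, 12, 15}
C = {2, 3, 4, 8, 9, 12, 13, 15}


Set A = {2, 3, 8, 9, 10, 12, 13, 15}
Set B = {3, 5, 8, 9, 12, 15}
Set C = {2, 3, 4, 8, 9, 12, 13, 15}
First, A ∩ B = {3, 8, 9, 12, 15}
Then, (A ∩ B) ∩ C = {3, 8, 9, 12, 15}

{3, 8, 9, 12, 15}


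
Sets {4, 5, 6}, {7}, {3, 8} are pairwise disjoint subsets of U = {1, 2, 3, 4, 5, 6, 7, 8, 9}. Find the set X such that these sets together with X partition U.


U = {1, 2, 3, 4, 5, 6, 7, 8, 9}
Shown blocks: {4, 5, 6}, {7}, {3, 8}
A partition's blocks are pairwise disjoint and cover U, so the missing block = U \ (union of shown blocks).
Union of shown blocks: {3, 4, 5, 6, 7, 8}
Missing block = U \ (union) = {1, 2, 9}

{1, 2, 9}


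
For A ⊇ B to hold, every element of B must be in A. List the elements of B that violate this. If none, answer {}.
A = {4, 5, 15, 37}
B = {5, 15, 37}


Set A = {4, 5, 15, 37}
Set B = {5, 15, 37}
Check each element of B against A:
5 ∈ A, 15 ∈ A, 37 ∈ A
Elements of B not in A: {}

{}


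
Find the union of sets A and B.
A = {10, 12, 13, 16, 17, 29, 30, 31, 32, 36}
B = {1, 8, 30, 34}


Set A = {10, 12, 13, 16, 17, 29, 30, 31, 32, 36}
Set B = {1, 8, 30, 34}
A ∪ B includes all elements in either set.
Elements from A: {10, 12, 13, 16, 17, 29, 30, 31, 32, 36}
Elements from B not already included: {1, 8, 34}
A ∪ B = {1, 8, 10, 12, 13, 16, 17, 29, 30, 31, 32, 34, 36}

{1, 8, 10, 12, 13, 16, 17, 29, 30, 31, 32, 34, 36}


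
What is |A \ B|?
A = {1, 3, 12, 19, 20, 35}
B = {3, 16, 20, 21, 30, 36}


Set A = {1, 3, 12, 19, 20, 35}
Set B = {3, 16, 20, 21, 30, 36}
A \ B = {1, 12, 19, 35}
|A \ B| = 4

4


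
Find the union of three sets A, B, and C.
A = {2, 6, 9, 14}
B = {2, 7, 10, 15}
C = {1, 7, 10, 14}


Set A = {2, 6, 9, 14}
Set B = {2, 7, 10, 15}
Set C = {1, 7, 10, 14}
First, A ∪ B = {2, 6, 7, 9, 10, 14, 15}
Then, (A ∪ B) ∪ C = {1, 2, 6, 7, 9, 10, 14, 15}

{1, 2, 6, 7, 9, 10, 14, 15}


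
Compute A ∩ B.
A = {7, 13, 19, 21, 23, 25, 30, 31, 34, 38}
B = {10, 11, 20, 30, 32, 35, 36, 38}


Set A = {7, 13, 19, 21, 23, 25, 30, 31, 34, 38}
Set B = {10, 11, 20, 30, 32, 35, 36, 38}
A ∩ B includes only elements in both sets.
Check each element of A against B:
7 ✗, 13 ✗, 19 ✗, 21 ✗, 23 ✗, 25 ✗, 30 ✓, 31 ✗, 34 ✗, 38 ✓
A ∩ B = {30, 38}

{30, 38}


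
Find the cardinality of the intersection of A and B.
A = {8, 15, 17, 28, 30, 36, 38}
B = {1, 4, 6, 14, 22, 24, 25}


Set A = {8, 15, 17, 28, 30, 36, 38}
Set B = {1, 4, 6, 14, 22, 24, 25}
A ∩ B = {}
|A ∩ B| = 0

0


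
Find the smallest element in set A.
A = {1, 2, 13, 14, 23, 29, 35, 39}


Set A = {1, 2, 13, 14, 23, 29, 35, 39}
Elements in ascending order: 1, 2, 13, 14, 23, 29, 35, 39
The smallest element is 1.

1


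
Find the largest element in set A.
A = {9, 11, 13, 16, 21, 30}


Set A = {9, 11, 13, 16, 21, 30}
Elements in ascending order: 9, 11, 13, 16, 21, 30
The largest element is 30.

30


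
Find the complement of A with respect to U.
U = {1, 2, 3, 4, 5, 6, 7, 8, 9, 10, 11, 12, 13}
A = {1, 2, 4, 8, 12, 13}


Universal set U = {1, 2, 3, 4, 5, 6, 7, 8, 9, 10, 11, 12, 13}
Set A = {1, 2, 4, 8, 12, 13}
A' = U \ A = elements in U but not in A
Checking each element of U:
1 (in A, exclude), 2 (in A, exclude), 3 (not in A, include), 4 (in A, exclude), 5 (not in A, include), 6 (not in A, include), 7 (not in A, include), 8 (in A, exclude), 9 (not in A, include), 10 (not in A, include), 11 (not in A, include), 12 (in A, exclude), 13 (in A, exclude)
A' = {3, 5, 6, 7, 9, 10, 11}

{3, 5, 6, 7, 9, 10, 11}


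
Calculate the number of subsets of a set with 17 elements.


The set has 17 elements.
The power set contains all possible subsets.
|P(A)| = 2^|A| = 2^17 = 131072

131072


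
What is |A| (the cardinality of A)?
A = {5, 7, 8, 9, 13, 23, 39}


Set A = {5, 7, 8, 9, 13, 23, 39}
Listing elements: 5, 7, 8, 9, 13, 23, 39
Counting: 7 elements
|A| = 7

7


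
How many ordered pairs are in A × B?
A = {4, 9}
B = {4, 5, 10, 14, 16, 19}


Set A = {4, 9} has 2 elements.
Set B = {4, 5, 10, 14, 16, 19} has 6 elements.
|A × B| = |A| × |B| = 2 × 6 = 12

12


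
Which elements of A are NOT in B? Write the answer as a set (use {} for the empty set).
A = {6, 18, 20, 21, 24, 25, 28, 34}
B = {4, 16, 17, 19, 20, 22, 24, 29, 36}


Set A = {6, 18, 20, 21, 24, 25, 28, 34}
Set B = {4, 16, 17, 19, 20, 22, 24, 29, 36}
Check each element of A against B:
6 ∉ B (include), 18 ∉ B (include), 20 ∈ B, 21 ∉ B (include), 24 ∈ B, 25 ∉ B (include), 28 ∉ B (include), 34 ∉ B (include)
Elements of A not in B: {6, 18, 21, 25, 28, 34}

{6, 18, 21, 25, 28, 34}


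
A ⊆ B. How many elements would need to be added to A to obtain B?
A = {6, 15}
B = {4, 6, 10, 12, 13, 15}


Set A = {6, 15}, |A| = 2
Set B = {4, 6, 10, 12, 13, 15}, |B| = 6
Since A ⊆ B: B \ A = {4, 10, 12, 13}
|B| - |A| = 6 - 2 = 4

4


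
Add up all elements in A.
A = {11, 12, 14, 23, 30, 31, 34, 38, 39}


Set A = {11, 12, 14, 23, 30, 31, 34, 38, 39}
Sum = 11 + 12 + 14 + 23 + 30 + 31 + 34 + 38 + 39 = 232

232


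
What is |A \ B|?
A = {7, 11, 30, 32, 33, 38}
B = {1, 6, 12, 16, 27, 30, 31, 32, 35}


Set A = {7, 11, 30, 32, 33, 38}
Set B = {1, 6, 12, 16, 27, 30, 31, 32, 35}
A \ B = {7, 11, 33, 38}
|A \ B| = 4

4


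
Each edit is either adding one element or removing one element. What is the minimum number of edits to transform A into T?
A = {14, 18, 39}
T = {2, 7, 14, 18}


Set A = {14, 18, 39}
Set T = {2, 7, 14, 18}
Elements to remove from A (in A, not in T): {39} → 1 removals
Elements to add to A (in T, not in A): {2, 7} → 2 additions
Total edits = 1 + 2 = 3

3


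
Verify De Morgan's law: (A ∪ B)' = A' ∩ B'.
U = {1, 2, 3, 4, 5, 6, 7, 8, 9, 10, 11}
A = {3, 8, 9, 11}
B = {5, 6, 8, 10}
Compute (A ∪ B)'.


U = {1, 2, 3, 4, 5, 6, 7, 8, 9, 10, 11}
A = {3, 8, 9, 11}, B = {5, 6, 8, 10}
A ∪ B = {3, 5, 6, 8, 9, 10, 11}
(A ∪ B)' = U \ (A ∪ B) = {1, 2, 4, 7}
Verification via A' ∩ B': A' = {1, 2, 4, 5, 6, 7, 10}, B' = {1, 2, 3, 4, 7, 9, 11}
A' ∩ B' = {1, 2, 4, 7} ✓

{1, 2, 4, 7}


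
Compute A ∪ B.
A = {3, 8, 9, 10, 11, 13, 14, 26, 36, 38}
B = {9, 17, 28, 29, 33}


Set A = {3, 8, 9, 10, 11, 13, 14, 26, 36, 38}
Set B = {9, 17, 28, 29, 33}
A ∪ B includes all elements in either set.
Elements from A: {3, 8, 9, 10, 11, 13, 14, 26, 36, 38}
Elements from B not already included: {17, 28, 29, 33}
A ∪ B = {3, 8, 9, 10, 11, 13, 14, 17, 26, 28, 29, 33, 36, 38}

{3, 8, 9, 10, 11, 13, 14, 17, 26, 28, 29, 33, 36, 38}


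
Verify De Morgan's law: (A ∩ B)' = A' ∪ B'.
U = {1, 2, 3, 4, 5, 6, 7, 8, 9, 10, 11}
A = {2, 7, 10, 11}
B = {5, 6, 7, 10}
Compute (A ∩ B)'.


U = {1, 2, 3, 4, 5, 6, 7, 8, 9, 10, 11}
A = {2, 7, 10, 11}, B = {5, 6, 7, 10}
A ∩ B = {7, 10}
(A ∩ B)' = U \ (A ∩ B) = {1, 2, 3, 4, 5, 6, 8, 9, 11}
Verification via A' ∪ B': A' = {1, 3, 4, 5, 6, 8, 9}, B' = {1, 2, 3, 4, 8, 9, 11}
A' ∪ B' = {1, 2, 3, 4, 5, 6, 8, 9, 11} ✓

{1, 2, 3, 4, 5, 6, 8, 9, 11}


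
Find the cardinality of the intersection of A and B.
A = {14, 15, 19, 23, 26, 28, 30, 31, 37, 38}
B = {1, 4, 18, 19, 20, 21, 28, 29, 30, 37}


Set A = {14, 15, 19, 23, 26, 28, 30, 31, 37, 38}
Set B = {1, 4, 18, 19, 20, 21, 28, 29, 30, 37}
A ∩ B = {19, 28, 30, 37}
|A ∩ B| = 4

4


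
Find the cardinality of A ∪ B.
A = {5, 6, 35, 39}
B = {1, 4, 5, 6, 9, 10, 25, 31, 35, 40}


Set A = {5, 6, 35, 39}, |A| = 4
Set B = {1, 4, 5, 6, 9, 10, 25, 31, 35, 40}, |B| = 10
A ∩ B = {5, 6, 35}, |A ∩ B| = 3
|A ∪ B| = |A| + |B| - |A ∩ B| = 4 + 10 - 3 = 11

11


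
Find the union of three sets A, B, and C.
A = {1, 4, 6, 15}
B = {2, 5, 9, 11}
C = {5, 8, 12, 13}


Set A = {1, 4, 6, 15}
Set B = {2, 5, 9, 11}
Set C = {5, 8, 12, 13}
First, A ∪ B = {1, 2, 4, 5, 6, 9, 11, 15}
Then, (A ∪ B) ∪ C = {1, 2, 4, 5, 6, 8, 9, 11, 12, 13, 15}

{1, 2, 4, 5, 6, 8, 9, 11, 12, 13, 15}


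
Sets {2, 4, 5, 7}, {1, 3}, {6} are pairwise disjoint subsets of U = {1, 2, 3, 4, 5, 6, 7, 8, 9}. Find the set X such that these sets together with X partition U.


U = {1, 2, 3, 4, 5, 6, 7, 8, 9}
Shown blocks: {2, 4, 5, 7}, {1, 3}, {6}
A partition's blocks are pairwise disjoint and cover U, so the missing block = U \ (union of shown blocks).
Union of shown blocks: {1, 2, 3, 4, 5, 6, 7}
Missing block = U \ (union) = {8, 9}

{8, 9}


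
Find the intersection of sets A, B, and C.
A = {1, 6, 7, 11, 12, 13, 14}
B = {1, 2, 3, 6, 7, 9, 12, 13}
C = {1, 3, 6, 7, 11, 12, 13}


Set A = {1, 6, 7, 11, 12, 13, 14}
Set B = {1, 2, 3, 6, 7, 9, 12, 13}
Set C = {1, 3, 6, 7, 11, 12, 13}
First, A ∩ B = {1, 6, 7, 12, 13}
Then, (A ∩ B) ∩ C = {1, 6, 7, 12, 13}

{1, 6, 7, 12, 13}


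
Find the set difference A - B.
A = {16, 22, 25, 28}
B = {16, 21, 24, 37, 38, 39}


Set A = {16, 22, 25, 28}
Set B = {16, 21, 24, 37, 38, 39}
A \ B includes elements in A that are not in B.
Check each element of A:
16 (in B, remove), 22 (not in B, keep), 25 (not in B, keep), 28 (not in B, keep)
A \ B = {22, 25, 28}

{22, 25, 28}


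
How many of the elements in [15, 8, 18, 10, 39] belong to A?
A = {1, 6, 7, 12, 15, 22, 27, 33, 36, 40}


Set A = {1, 6, 7, 12, 15, 22, 27, 33, 36, 40}
Candidates: [15, 8, 18, 10, 39]
Check each candidate:
15 ∈ A, 8 ∉ A, 18 ∉ A, 10 ∉ A, 39 ∉ A
Count of candidates in A: 1

1


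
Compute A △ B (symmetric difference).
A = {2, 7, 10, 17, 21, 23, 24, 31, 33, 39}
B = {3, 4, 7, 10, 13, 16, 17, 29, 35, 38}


Set A = {2, 7, 10, 17, 21, 23, 24, 31, 33, 39}
Set B = {3, 4, 7, 10, 13, 16, 17, 29, 35, 38}
A △ B = (A \ B) ∪ (B \ A)
Elements in A but not B: {2, 21, 23, 24, 31, 33, 39}
Elements in B but not A: {3, 4, 13, 16, 29, 35, 38}
A △ B = {2, 3, 4, 13, 16, 21, 23, 24, 29, 31, 33, 35, 38, 39}

{2, 3, 4, 13, 16, 21, 23, 24, 29, 31, 33, 35, 38, 39}


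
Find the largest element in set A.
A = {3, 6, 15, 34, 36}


Set A = {3, 6, 15, 34, 36}
Elements in ascending order: 3, 6, 15, 34, 36
The largest element is 36.

36


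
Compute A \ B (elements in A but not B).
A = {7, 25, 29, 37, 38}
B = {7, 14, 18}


Set A = {7, 25, 29, 37, 38}
Set B = {7, 14, 18}
A \ B includes elements in A that are not in B.
Check each element of A:
7 (in B, remove), 25 (not in B, keep), 29 (not in B, keep), 37 (not in B, keep), 38 (not in B, keep)
A \ B = {25, 29, 37, 38}

{25, 29, 37, 38}


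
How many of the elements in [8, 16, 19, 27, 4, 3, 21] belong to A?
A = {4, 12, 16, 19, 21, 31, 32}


Set A = {4, 12, 16, 19, 21, 31, 32}
Candidates: [8, 16, 19, 27, 4, 3, 21]
Check each candidate:
8 ∉ A, 16 ∈ A, 19 ∈ A, 27 ∉ A, 4 ∈ A, 3 ∉ A, 21 ∈ A
Count of candidates in A: 4

4


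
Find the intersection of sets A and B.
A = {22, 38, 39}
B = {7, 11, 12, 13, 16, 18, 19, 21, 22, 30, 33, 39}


Set A = {22, 38, 39}
Set B = {7, 11, 12, 13, 16, 18, 19, 21, 22, 30, 33, 39}
A ∩ B includes only elements in both sets.
Check each element of A against B:
22 ✓, 38 ✗, 39 ✓
A ∩ B = {22, 39}

{22, 39}


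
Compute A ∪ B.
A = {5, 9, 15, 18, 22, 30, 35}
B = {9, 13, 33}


Set A = {5, 9, 15, 18, 22, 30, 35}
Set B = {9, 13, 33}
A ∪ B includes all elements in either set.
Elements from A: {5, 9, 15, 18, 22, 30, 35}
Elements from B not already included: {13, 33}
A ∪ B = {5, 9, 13, 15, 18, 22, 30, 33, 35}

{5, 9, 13, 15, 18, 22, 30, 33, 35}


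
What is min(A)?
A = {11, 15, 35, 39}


Set A = {11, 15, 35, 39}
Elements in ascending order: 11, 15, 35, 39
The smallest element is 11.

11


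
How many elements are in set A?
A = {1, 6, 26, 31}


Set A = {1, 6, 26, 31}
Listing elements: 1, 6, 26, 31
Counting: 4 elements
|A| = 4

4


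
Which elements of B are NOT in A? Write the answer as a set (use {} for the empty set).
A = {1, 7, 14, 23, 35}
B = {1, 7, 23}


Set A = {1, 7, 14, 23, 35}
Set B = {1, 7, 23}
Check each element of B against A:
1 ∈ A, 7 ∈ A, 23 ∈ A
Elements of B not in A: {}

{}


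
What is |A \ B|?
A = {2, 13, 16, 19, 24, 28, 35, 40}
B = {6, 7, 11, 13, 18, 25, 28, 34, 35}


Set A = {2, 13, 16, 19, 24, 28, 35, 40}
Set B = {6, 7, 11, 13, 18, 25, 28, 34, 35}
A \ B = {2, 16, 19, 24, 40}
|A \ B| = 5

5


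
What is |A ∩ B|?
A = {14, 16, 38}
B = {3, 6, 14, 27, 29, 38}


Set A = {14, 16, 38}
Set B = {3, 6, 14, 27, 29, 38}
A ∩ B = {14, 38}
|A ∩ B| = 2

2


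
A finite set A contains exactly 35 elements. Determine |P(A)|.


The set has 35 elements.
The power set contains all possible subsets.
|P(A)| = 2^|A| = 2^35 = 34359738368

34359738368


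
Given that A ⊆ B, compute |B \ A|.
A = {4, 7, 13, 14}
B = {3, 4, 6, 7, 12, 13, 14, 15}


Set A = {4, 7, 13, 14}, |A| = 4
Set B = {3, 4, 6, 7, 12, 13, 14, 15}, |B| = 8
Since A ⊆ B: B \ A = {3, 6, 12, 15}
|B| - |A| = 8 - 4 = 4

4


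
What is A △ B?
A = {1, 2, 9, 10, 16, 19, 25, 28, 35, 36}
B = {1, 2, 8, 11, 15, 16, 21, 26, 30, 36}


Set A = {1, 2, 9, 10, 16, 19, 25, 28, 35, 36}
Set B = {1, 2, 8, 11, 15, 16, 21, 26, 30, 36}
A △ B = (A \ B) ∪ (B \ A)
Elements in A but not B: {9, 10, 19, 25, 28, 35}
Elements in B but not A: {8, 11, 15, 21, 26, 30}
A △ B = {8, 9, 10, 11, 15, 19, 21, 25, 26, 28, 30, 35}

{8, 9, 10, 11, 15, 19, 21, 25, 26, 28, 30, 35}


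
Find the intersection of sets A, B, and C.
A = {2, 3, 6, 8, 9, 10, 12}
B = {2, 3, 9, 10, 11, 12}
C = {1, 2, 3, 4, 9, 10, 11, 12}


Set A = {2, 3, 6, 8, 9, 10, 12}
Set B = {2, 3, 9, 10, 11, 12}
Set C = {1, 2, 3, 4, 9, 10, 11, 12}
First, A ∩ B = {2, 3, 9, 10, 12}
Then, (A ∩ B) ∩ C = {2, 3, 9, 10, 12}

{2, 3, 9, 10, 12}


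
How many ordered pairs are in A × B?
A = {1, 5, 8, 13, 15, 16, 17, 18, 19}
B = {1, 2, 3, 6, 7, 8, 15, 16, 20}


Set A = {1, 5, 8, 13, 15, 16, 17, 18, 19} has 9 elements.
Set B = {1, 2, 3, 6, 7, 8, 15, 16, 20} has 9 elements.
|A × B| = |A| × |B| = 9 × 9 = 81

81


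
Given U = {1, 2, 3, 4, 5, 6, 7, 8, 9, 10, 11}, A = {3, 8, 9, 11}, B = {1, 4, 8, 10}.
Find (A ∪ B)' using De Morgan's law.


U = {1, 2, 3, 4, 5, 6, 7, 8, 9, 10, 11}
A = {3, 8, 9, 11}, B = {1, 4, 8, 10}
A ∪ B = {1, 3, 4, 8, 9, 10, 11}
(A ∪ B)' = U \ (A ∪ B) = {2, 5, 6, 7}
Verification via A' ∩ B': A' = {1, 2, 4, 5, 6, 7, 10}, B' = {2, 3, 5, 6, 7, 9, 11}
A' ∩ B' = {2, 5, 6, 7} ✓

{2, 5, 6, 7}


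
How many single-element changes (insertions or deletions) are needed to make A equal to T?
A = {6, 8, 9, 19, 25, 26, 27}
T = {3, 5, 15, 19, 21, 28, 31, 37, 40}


Set A = {6, 8, 9, 19, 25, 26, 27}
Set T = {3, 5, 15, 19, 21, 28, 31, 37, 40}
Elements to remove from A (in A, not in T): {6, 8, 9, 25, 26, 27} → 6 removals
Elements to add to A (in T, not in A): {3, 5, 15, 21, 28, 31, 37, 40} → 8 additions
Total edits = 6 + 8 = 14

14


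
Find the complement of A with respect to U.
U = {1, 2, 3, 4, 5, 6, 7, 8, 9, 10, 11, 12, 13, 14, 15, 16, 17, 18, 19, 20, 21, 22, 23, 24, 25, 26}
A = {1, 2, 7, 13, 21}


Universal set U = {1, 2, 3, 4, 5, 6, 7, 8, 9, 10, 11, 12, 13, 14, 15, 16, 17, 18, 19, 20, 21, 22, 23, 24, 25, 26}
Set A = {1, 2, 7, 13, 21}
A' = U \ A = elements in U but not in A
Checking each element of U:
1 (in A, exclude), 2 (in A, exclude), 3 (not in A, include), 4 (not in A, include), 5 (not in A, include), 6 (not in A, include), 7 (in A, exclude), 8 (not in A, include), 9 (not in A, include), 10 (not in A, include), 11 (not in A, include), 12 (not in A, include), 13 (in A, exclude), 14 (not in A, include), 15 (not in A, include), 16 (not in A, include), 17 (not in A, include), 18 (not in A, include), 19 (not in A, include), 20 (not in A, include), 21 (in A, exclude), 22 (not in A, include), 23 (not in A, include), 24 (not in A, include), 25 (not in A, include), 26 (not in A, include)
A' = {3, 4, 5, 6, 8, 9, 10, 11, 12, 14, 15, 16, 17, 18, 19, 20, 22, 23, 24, 25, 26}

{3, 4, 5, 6, 8, 9, 10, 11, 12, 14, 15, 16, 17, 18, 19, 20, 22, 23, 24, 25, 26}
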